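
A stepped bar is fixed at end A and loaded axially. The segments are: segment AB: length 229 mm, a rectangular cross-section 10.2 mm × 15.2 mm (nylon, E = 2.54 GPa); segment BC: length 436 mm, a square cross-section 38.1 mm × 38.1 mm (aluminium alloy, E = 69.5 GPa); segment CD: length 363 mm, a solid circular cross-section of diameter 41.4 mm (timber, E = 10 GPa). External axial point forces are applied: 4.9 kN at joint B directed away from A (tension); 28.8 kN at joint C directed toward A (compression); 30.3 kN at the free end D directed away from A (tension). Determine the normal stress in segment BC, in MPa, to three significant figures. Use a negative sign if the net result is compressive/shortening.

1.03 MPa

Internal axial forces (sectioning from the free end, tension +): N_CD = 30.3 kN, N_BC = 1.5 kN, N_AB = 6.4 kN.
A_BC = 1452 mm².
σ_BC = N_BC/A_BC = 1500/1452 = 1.033 MPa.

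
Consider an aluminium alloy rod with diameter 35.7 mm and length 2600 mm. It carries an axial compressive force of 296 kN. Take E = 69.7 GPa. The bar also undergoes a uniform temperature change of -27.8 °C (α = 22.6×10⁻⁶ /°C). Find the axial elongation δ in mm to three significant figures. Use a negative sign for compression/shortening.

A = 1001 mm².
δ_mech = NL/(AE) = -296000·2600/(1001·69700) = -11.03 mm.
δ_thermal = αLΔT = 22.6e-6·2600·-27.8 = -1.634 mm.
δ = δ_mech + δ_thermal = -12.66 mm.

-12.7 mm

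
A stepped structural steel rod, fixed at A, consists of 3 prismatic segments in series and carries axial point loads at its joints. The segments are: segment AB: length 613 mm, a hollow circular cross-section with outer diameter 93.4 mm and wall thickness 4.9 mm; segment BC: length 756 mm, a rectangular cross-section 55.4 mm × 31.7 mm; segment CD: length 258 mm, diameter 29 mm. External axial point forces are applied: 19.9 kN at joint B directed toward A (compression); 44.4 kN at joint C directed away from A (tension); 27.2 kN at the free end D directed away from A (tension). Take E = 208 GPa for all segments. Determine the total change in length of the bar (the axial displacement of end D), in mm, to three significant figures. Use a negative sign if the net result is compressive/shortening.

Internal axial forces (sectioning from the free end, tension +): N_CD = 27.2 kN, N_BC = 71.6 kN, N_AB = 51.7 kN.
A_AB = 1362 mm².
A_BC = 1756 mm².
A_CD = 660.5 mm².
δ_AB = 51700·613/(1362·208000) = 0.1118 mm
δ_BC = 71600·756/(1756·208000) = 0.1482 mm
δ_CD = 27200·258/(660.5·208000) = 0.05108 mm
δ = Σδ_i = 0.3111 mm.

0.311 mm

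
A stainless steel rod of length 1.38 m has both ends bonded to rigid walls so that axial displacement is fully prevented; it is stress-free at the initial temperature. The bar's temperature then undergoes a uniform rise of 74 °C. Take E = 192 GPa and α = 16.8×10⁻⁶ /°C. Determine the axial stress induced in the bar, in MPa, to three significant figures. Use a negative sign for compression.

Free thermal expansion αLΔT = 16.8e-6 · 1380 · 74 = 1.716 mm.
The walls impose strain ε = −(1.716)/1380 = -1.2432e-03; σ = Eε = 192000 · -1.2432e-03 = -238.7 MPa.

-239 MPa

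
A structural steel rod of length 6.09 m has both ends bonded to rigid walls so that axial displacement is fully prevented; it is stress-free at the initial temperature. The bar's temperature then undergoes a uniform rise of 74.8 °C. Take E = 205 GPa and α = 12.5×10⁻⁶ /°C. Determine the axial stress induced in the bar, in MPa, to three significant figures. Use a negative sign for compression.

Free thermal expansion αLΔT = 12.5e-6 · 6090 · 74.8 = 5.694 mm.
The walls impose strain ε = −(5.694)/6090 = -9.3500e-04; σ = Eε = 205000 · -9.3500e-04 = -191.7 MPa.

-192 MPa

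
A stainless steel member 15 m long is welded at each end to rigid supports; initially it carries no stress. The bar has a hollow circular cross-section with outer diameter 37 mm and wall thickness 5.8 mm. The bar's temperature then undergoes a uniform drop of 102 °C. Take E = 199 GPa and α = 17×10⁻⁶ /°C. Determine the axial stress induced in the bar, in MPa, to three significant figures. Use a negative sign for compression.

345 MPa

Free thermal expansion αLΔT = 17e-6 · 15000 · -102 = -26.01 mm.
The walls impose strain ε = −(-26.01)/15000 = 1.7340e-03; σ = Eε = 199000 · 1.7340e-03 = 345.1 MPa.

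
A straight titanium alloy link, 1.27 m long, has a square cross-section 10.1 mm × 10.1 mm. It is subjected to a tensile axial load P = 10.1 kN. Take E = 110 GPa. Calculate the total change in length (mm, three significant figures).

A = 102 mm².
δ_mech = NL/(AE) = 10100·1270/(102·110000) = 1.143 mm.

1.14 mm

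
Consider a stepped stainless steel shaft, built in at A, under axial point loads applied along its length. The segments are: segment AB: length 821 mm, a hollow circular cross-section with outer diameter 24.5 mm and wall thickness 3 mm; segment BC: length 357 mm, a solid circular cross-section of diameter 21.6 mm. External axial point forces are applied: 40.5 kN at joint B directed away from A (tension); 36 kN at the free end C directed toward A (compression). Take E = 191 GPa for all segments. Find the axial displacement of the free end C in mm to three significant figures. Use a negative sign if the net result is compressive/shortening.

Internal axial forces (sectioning from the free end, tension +): N_BC = -36 kN, N_AB = 4.5 kN.
A_AB = 202.6 mm².
A_BC = 366.4 mm².
δ_AB = 4500·821/(202.6·191000) = 0.09546 mm
δ_BC = -36000·357/(366.4·191000) = -0.1836 mm
δ = Σδ_i = -0.08817 mm.

-0.0882 mm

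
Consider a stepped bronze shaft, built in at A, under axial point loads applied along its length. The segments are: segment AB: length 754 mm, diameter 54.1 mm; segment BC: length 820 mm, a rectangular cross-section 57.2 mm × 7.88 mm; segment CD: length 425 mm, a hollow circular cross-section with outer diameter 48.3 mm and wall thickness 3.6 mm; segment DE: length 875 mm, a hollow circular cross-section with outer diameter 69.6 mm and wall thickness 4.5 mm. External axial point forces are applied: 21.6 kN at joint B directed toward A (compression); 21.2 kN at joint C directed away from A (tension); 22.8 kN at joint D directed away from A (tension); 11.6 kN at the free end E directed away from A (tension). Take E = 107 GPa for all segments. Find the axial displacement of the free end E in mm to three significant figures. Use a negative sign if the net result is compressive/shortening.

1.42 mm

Internal axial forces (sectioning from the free end, tension +): N_DE = 11.6 kN, N_CD = 34.4 kN, N_BC = 55.6 kN, N_AB = 34 kN.
A_AB = 2299 mm².
A_BC = 450.7 mm².
A_CD = 505.5 mm².
A_DE = 920.3 mm².
δ_AB = 34000·754/(2299·107000) = 0.1042 mm
δ_BC = 55600·820/(450.7·107000) = 0.9453 mm
δ_CD = 34400·425/(505.5·107000) = 0.2703 mm
δ_DE = 11600·875/(920.3·107000) = 0.1031 mm
δ = Σδ_i = 1.423 mm.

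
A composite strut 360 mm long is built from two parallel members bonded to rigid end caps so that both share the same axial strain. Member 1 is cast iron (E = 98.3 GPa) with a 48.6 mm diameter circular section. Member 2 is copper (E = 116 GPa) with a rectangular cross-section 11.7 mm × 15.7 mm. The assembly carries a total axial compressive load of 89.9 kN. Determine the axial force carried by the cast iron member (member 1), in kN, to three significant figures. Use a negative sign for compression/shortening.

-80.5 kN

A_1 = 1855 mm².
A_2 = 183.7 mm².
Equal strain + equilibrium ⇒ each member carries load in proportion to AE: A₁E₁ = 182400000 N, A₂E₂ = 21310000 N, ΣAE = 203700000 N.
F₁ = P·A₁E₁/ΣAE = -89900·182400000/203700000 = -80490 N.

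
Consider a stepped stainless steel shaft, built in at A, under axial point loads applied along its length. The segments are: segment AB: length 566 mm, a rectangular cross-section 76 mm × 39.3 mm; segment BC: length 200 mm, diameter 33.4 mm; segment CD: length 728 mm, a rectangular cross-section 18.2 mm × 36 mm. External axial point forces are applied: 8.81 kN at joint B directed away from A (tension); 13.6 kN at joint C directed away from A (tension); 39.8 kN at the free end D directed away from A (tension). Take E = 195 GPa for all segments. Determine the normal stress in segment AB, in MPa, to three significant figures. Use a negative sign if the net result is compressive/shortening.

20.8 MPa

Internal axial forces (sectioning from the free end, tension +): N_CD = 39.8 kN, N_BC = 53.4 kN, N_AB = 62.21 kN.
A_AB = 2987 mm².
σ_AB = N_AB/A_AB = 62210/2987 = 20.83 MPa.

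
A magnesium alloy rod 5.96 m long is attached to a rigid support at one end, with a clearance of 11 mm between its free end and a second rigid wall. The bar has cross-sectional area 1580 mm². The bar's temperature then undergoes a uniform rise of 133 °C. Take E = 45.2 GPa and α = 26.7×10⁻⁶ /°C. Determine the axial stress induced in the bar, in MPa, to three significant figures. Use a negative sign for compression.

-77.1 MPa

Free thermal expansion αLΔT = 26.7e-6 · 5960 · 133 = 21.16 mm.
The walls engage after the gap closes; constrained expansion = 21.16 − 11 = 10.16 mm.
The walls impose strain ε = −(10.16)/5960 = -1.7055e-03; σ = Eε = 45200 · -1.7055e-03 = -77.09 MPa.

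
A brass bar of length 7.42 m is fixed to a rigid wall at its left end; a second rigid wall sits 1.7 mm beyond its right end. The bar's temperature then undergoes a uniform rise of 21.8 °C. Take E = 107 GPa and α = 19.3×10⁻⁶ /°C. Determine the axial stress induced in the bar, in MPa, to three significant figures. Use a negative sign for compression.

-20.5 MPa

Free thermal expansion αLΔT = 19.3e-6 · 7420 · 21.8 = 3.122 mm.
The walls engage after the gap closes; constrained expansion = 3.122 − 1.7 = 1.422 mm.
The walls impose strain ε = −(1.422)/7420 = -1.9163e-04; σ = Eε = 107000 · -1.9163e-04 = -20.5 MPa.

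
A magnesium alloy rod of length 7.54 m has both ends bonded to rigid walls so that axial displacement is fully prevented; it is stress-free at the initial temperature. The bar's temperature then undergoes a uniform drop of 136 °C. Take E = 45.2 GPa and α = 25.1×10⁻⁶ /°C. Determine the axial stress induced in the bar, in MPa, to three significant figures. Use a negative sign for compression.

Free thermal expansion αLΔT = 25.1e-6 · 7540 · -136 = -25.74 mm.
The walls impose strain ε = −(-25.74)/7540 = 3.4136e-03; σ = Eε = 45200 · 3.4136e-03 = 154.3 MPa.

154 MPa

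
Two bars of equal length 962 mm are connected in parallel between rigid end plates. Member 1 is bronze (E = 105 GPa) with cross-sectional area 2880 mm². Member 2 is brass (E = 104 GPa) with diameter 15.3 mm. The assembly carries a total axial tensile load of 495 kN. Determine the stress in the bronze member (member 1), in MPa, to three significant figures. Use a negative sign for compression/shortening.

A_2 = 183.9 mm².
Equal strain + equilibrium ⇒ each member carries load in proportion to AE: A₁E₁ = 302400000 N, A₂E₂ = 19120000 N, ΣAE = 321500000 N.
σ₁ = P·E₁/ΣAE = 495000·105000/321500000 = 161.7 MPa.

162 MPa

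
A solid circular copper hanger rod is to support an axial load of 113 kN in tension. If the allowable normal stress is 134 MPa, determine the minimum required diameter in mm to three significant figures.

Required area A ≥ P/σ_allow = 113000/134 = 843.3 mm².
For a solid circular section, d ≥ √(4A/π) = 32.77 mm.

32.8 mm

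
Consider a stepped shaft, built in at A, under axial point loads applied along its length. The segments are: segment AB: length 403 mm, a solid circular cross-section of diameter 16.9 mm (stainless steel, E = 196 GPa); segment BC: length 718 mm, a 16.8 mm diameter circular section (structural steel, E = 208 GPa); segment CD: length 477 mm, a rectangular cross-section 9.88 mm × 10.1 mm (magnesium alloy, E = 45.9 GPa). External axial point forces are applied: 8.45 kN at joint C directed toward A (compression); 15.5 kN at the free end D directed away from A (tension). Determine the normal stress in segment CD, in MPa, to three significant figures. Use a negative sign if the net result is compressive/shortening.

155 MPa

Internal axial forces (sectioning from the free end, tension +): N_CD = 15.5 kN, N_BC = 7.05 kN, N_AB = 7.05 kN.
A_CD = 99.79 mm².
σ_CD = N_CD/A_CD = 15500/99.79 = 155.3 MPa.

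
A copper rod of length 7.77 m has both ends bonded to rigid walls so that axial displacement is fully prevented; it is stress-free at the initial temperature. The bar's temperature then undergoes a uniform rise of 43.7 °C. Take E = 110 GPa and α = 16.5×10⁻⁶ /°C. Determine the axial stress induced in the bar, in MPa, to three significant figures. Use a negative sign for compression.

-79.3 MPa

Free thermal expansion αLΔT = 16.5e-6 · 7770 · 43.7 = 5.603 mm.
The walls impose strain ε = −(5.603)/7770 = -7.2105e-04; σ = Eε = 110000 · -7.2105e-04 = -79.32 MPa.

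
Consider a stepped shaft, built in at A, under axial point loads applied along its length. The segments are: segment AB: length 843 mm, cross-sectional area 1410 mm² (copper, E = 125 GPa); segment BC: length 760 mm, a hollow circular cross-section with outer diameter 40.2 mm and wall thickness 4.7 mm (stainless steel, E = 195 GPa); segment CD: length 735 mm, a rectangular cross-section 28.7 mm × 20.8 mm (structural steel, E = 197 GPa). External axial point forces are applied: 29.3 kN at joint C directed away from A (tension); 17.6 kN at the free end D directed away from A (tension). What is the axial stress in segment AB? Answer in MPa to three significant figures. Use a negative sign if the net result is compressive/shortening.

Internal axial forces (sectioning from the free end, tension +): N_CD = 17.6 kN, N_BC = 46.9 kN, N_AB = 46.9 kN.
σ_AB = N_AB/A_AB = 46900/1410 = 33.26 MPa.

33.3 MPa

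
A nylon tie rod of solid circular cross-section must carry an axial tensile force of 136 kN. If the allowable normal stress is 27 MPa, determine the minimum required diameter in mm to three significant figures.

80.1 mm

Required area A ≥ P/σ_allow = 136000/27 = 5037 mm².
For a solid circular section, d ≥ √(4A/π) = 80.08 mm.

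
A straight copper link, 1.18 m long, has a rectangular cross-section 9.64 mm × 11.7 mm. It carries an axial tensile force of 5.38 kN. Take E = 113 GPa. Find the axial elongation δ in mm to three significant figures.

0.498 mm

A = 112.8 mm².
δ_mech = NL/(AE) = 5380·1180/(112.8·113000) = 0.4981 mm.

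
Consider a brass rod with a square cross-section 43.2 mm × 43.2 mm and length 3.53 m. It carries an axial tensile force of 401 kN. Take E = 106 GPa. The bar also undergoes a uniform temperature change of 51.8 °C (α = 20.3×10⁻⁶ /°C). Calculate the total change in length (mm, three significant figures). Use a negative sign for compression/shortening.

A = 1866 mm².
δ_mech = NL/(AE) = 401000·3530/(1866·106000) = 7.156 mm.
δ_thermal = αLΔT = 20.3e-6·3530·51.8 = 3.712 mm.
δ = δ_mech + δ_thermal = 10.87 mm.

10.9 mm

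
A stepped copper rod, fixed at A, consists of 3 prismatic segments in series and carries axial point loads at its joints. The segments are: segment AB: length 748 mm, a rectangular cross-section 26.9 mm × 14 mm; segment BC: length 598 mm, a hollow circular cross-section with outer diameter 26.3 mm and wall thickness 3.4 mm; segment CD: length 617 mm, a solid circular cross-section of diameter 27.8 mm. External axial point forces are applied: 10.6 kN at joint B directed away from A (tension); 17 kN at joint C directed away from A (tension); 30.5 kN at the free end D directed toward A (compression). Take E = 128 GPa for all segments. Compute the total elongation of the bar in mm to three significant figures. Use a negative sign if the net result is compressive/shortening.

Internal axial forces (sectioning from the free end, tension +): N_CD = -30.5 kN, N_BC = -13.5 kN, N_AB = -2.9 kN.
A_AB = 376.6 mm².
A_BC = 244.6 mm².
A_CD = 607 mm².
δ_AB = -2900·748/(376.6·128000) = -0.045 mm
δ_BC = -13500·598/(244.6·128000) = -0.2578 mm
δ_CD = -30500·617/(607·128000) = -0.2422 mm
δ = Σδ_i = -0.5451 mm.

-0.545 mm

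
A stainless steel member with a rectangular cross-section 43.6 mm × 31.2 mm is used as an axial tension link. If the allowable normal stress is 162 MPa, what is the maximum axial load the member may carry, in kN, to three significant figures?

220 kN

A = 1360 mm².
P_max = σ_allow · A = 162 · 1360 = 220400 N = 220.4 kN.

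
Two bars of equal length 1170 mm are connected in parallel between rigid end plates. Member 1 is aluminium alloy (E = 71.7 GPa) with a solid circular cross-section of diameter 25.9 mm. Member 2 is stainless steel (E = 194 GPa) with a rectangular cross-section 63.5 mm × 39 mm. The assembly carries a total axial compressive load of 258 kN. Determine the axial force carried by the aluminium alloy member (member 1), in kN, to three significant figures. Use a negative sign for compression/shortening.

-18.8 kN

A_1 = 526.9 mm².
A_2 = 2476 mm².
Equal strain + equilibrium ⇒ each member carries load in proportion to AE: A₁E₁ = 37780000 N, A₂E₂ = 480400000 N, ΣAE = 518200000 N.
F₁ = P·A₁E₁/ΣAE = -258000·37780000/518200000 = -18810 N.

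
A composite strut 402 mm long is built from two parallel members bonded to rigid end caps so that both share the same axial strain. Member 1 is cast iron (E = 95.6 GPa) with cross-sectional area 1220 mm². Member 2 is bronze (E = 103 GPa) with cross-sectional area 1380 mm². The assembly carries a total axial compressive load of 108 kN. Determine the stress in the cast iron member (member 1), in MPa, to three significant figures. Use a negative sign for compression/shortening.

Equal strain + equilibrium ⇒ each member carries load in proportion to AE: A₁E₁ = 116600000 N, A₂E₂ = 142100000 N, ΣAE = 258800000 N.
σ₁ = P·E₁/ΣAE = -108000·95600/258800000 = -39.9 MPa.

-39.9 MPa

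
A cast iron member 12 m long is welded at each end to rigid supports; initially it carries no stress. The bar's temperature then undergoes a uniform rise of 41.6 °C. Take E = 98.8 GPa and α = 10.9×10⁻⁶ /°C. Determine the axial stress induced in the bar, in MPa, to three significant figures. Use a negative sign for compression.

-44.8 MPa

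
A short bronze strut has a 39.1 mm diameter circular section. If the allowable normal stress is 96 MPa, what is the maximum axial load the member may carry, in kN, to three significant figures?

115 kN

A = 1201 mm².
P_max = σ_allow · A = 96 · 1201 = 115300 N = 115.3 kN.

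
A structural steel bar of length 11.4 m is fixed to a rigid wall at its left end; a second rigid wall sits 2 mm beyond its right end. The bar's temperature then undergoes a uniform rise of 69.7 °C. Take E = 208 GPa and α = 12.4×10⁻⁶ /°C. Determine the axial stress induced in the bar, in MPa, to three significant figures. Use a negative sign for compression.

-143 MPa

Free thermal expansion αLΔT = 12.4e-6 · 11400 · 69.7 = 9.853 mm.
The walls engage after the gap closes; constrained expansion = 9.853 − 2 = 7.853 mm.
The walls impose strain ε = −(7.853)/11400 = -6.8884e-04; σ = Eε = 208000 · -6.8884e-04 = -143.3 MPa.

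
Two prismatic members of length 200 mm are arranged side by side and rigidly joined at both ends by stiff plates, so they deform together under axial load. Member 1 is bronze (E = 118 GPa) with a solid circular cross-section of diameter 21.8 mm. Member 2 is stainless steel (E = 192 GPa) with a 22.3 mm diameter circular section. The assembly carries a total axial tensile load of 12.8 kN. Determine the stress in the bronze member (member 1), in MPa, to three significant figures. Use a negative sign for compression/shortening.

A_1 = 373.3 mm².
A_2 = 390.6 mm².
Equal strain + equilibrium ⇒ each member carries load in proportion to AE: A₁E₁ = 44040000 N, A₂E₂ = 74990000 N, ΣAE = 119000000 N.
σ₁ = P·E₁/ΣAE = 12800·118000/119000000 = 12.69 MPa.

12.7 MPa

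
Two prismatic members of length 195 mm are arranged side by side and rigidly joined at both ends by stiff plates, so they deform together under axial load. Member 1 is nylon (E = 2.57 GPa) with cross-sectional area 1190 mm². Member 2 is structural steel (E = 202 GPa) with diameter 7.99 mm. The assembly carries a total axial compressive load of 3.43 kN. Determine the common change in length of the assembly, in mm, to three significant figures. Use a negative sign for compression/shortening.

A_2 = 50.14 mm².
Equal strain + equilibrium ⇒ each member carries load in proportion to AE: A₁E₁ = 3058000 N, A₂E₂ = 10130000 N, ΣAE = 13190000 N.
δ = PL/ΣAE = -3430·195/13190000 = -0.05072 mm.

-0.0507 mm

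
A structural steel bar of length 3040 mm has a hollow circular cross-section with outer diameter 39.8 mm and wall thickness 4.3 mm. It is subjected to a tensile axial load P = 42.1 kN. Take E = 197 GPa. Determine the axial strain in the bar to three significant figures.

4.46e-04

A = 479.6 mm².
σ = N/A = 87.79 MPa; ε = σ/E = 87.79/197000 = 4.456e-04.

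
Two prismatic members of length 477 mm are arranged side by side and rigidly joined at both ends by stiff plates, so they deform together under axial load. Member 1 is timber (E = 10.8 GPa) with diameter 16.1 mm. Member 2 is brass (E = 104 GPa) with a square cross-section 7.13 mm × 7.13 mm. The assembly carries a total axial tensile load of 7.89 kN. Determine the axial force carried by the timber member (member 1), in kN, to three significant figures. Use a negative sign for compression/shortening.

2.32 kN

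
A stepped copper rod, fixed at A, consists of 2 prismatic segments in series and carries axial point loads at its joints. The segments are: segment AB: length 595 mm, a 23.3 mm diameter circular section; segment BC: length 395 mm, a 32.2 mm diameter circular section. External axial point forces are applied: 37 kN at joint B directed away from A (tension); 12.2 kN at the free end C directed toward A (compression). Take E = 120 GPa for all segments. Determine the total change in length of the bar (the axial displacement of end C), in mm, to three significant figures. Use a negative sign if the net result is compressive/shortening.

0.239 mm

Internal axial forces (sectioning from the free end, tension +): N_BC = -12.2 kN, N_AB = 24.8 kN.
A_AB = 426.4 mm².
A_BC = 814.3 mm².
δ_AB = 24800·595/(426.4·120000) = 0.2884 mm
δ_BC = -12200·395/(814.3·120000) = -0.04931 mm
δ = Σδ_i = 0.2391 mm.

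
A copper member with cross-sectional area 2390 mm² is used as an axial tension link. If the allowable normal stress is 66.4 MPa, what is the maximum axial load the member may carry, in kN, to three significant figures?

159 kN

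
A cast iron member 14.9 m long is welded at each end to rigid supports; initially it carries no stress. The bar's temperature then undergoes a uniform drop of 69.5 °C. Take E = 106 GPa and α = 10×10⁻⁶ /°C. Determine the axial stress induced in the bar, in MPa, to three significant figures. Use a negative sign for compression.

73.7 MPa

Free thermal expansion αLΔT = 10e-6 · 14900 · -69.5 = -10.36 mm.
The walls impose strain ε = −(-10.36)/14900 = 6.9500e-04; σ = Eε = 106000 · 6.9500e-04 = 73.67 MPa.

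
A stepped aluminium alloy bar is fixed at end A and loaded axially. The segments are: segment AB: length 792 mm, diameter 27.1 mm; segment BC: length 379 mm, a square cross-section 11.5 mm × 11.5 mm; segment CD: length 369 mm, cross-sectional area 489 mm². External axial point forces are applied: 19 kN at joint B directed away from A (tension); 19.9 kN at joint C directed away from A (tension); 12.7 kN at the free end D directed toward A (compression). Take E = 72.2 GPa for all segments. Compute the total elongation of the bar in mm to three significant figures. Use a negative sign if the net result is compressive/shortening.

Internal axial forces (sectioning from the free end, tension +): N_CD = -12.7 kN, N_BC = 7.2 kN, N_AB = 26.2 kN.
A_AB = 576.8 mm².
A_BC = 132.2 mm².
δ_AB = 26200·792/(576.8·72200) = 0.4983 mm
δ_BC = 7200·379/(132.2·72200) = 0.2858 mm
δ_CD = -12700·369/(489·72200) = -0.1327 mm
δ = Σδ_i = 0.6513 mm.

0.651 mm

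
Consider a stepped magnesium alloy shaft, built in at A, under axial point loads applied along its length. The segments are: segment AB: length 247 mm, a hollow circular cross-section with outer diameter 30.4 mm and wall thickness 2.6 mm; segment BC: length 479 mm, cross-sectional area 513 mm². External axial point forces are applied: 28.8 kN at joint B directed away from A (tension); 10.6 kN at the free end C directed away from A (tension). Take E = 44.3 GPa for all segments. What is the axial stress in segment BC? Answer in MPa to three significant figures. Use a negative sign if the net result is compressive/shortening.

Internal axial forces (sectioning from the free end, tension +): N_BC = 10.6 kN, N_AB = 39.4 kN.
σ_BC = N_BC/A_BC = 10600/513 = 20.66 MPa.

20.7 MPa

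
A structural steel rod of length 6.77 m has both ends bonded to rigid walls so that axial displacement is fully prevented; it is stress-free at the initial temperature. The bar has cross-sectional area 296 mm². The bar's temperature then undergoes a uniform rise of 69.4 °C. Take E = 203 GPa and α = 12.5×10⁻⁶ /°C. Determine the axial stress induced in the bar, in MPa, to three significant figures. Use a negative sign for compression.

-176 MPa

Free thermal expansion αLΔT = 12.5e-6 · 6770 · 69.4 = 5.873 mm.
The walls impose strain ε = −(5.873)/6770 = -8.6750e-04; σ = Eε = 203000 · -8.6750e-04 = -176.1 MPa.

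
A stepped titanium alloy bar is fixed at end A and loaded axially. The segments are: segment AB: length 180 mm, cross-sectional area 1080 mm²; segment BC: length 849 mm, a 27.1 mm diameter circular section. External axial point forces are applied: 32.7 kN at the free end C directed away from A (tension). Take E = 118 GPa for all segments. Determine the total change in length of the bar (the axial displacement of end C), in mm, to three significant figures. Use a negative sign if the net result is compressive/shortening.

Internal axial forces (sectioning from the free end, tension +): N_BC = 32.7 kN, N_AB = 32.7 kN.
A_BC = 576.8 mm².
δ_AB = 32700·180/(1080·118000) = 0.04619 mm
δ_BC = 32700·849/(576.8·118000) = 0.4079 mm
δ = Σδ_i = 0.4541 mm.

0.454 mm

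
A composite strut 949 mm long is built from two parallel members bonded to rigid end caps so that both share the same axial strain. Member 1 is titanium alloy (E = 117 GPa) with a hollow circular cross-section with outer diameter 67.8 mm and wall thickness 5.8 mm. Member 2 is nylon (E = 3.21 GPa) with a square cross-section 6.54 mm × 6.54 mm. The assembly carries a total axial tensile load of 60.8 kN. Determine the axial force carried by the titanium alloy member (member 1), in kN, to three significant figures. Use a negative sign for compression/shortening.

60.7 kN

A_1 = 1130 mm².
A_2 = 42.77 mm².
Equal strain + equilibrium ⇒ each member carries load in proportion to AE: A₁E₁ = 132200000 N, A₂E₂ = 137300 N, ΣAE = 132300000 N.
F₁ = P·A₁E₁/ΣAE = 60800·132200000/132300000 = 60740 N.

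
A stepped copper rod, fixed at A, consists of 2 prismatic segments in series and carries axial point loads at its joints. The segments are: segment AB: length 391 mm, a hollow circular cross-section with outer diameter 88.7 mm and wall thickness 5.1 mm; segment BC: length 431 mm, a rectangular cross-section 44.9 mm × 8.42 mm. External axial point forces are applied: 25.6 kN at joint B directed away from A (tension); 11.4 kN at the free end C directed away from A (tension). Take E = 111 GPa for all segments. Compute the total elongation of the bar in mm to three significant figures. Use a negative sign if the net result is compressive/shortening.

Internal axial forces (sectioning from the free end, tension +): N_BC = 11.4 kN, N_AB = 37 kN.
A_AB = 1339 mm².
A_BC = 378.1 mm².
δ_AB = 37000·391/(1339·111000) = 0.0973 mm
δ_BC = 11400·431/(378.1·111000) = 0.1171 mm
δ = Σδ_i = 0.2144 mm.

0.214 mm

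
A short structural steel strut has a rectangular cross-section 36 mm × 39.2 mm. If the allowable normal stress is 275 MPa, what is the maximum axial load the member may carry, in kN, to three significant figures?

388 kN

A = 1411 mm².
P_max = σ_allow · A = 275 · 1411 = 388100 N = 388.1 kN.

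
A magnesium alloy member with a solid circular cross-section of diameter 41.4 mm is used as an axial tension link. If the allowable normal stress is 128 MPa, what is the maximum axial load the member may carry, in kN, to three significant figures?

172 kN

A = 1346 mm².
P_max = σ_allow · A = 128 · 1346 = 172300 N = 172.3 kN.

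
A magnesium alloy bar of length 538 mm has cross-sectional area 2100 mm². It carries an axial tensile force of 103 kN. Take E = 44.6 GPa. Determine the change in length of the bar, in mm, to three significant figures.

0.592 mm

δ_mech = NL/(AE) = 103000·538/(2100·44600) = 0.5917 mm.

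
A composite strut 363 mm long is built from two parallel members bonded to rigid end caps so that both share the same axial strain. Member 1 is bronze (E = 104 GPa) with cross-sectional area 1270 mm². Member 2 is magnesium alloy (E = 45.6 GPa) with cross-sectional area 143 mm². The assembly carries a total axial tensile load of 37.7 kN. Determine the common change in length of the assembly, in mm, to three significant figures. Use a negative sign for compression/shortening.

0.0987 mm

Equal strain + equilibrium ⇒ each member carries load in proportion to AE: A₁E₁ = 132100000 N, A₂E₂ = 6521000 N, ΣAE = 138600000 N.
δ = PL/ΣAE = 37700·363/138600000 = 0.09874 mm.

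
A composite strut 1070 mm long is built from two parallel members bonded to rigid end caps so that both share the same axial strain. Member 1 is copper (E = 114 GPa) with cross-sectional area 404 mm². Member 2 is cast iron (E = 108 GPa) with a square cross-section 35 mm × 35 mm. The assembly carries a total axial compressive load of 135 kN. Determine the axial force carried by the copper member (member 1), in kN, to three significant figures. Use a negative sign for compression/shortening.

A_2 = 1225 mm².
Equal strain + equilibrium ⇒ each member carries load in proportion to AE: A₁E₁ = 46060000 N, A₂E₂ = 132300000 N, ΣAE = 178400000 N.
F₁ = P·A₁E₁/ΣAE = -135000·46060000/178400000 = -34860 N.

-34.9 kN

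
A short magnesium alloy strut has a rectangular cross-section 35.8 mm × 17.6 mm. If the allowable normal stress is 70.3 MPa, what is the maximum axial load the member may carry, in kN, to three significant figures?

A = 630.1 mm².
P_max = σ_allow · A = 70.3 · 630.1 = 44290 N = 44.29 kN.

44.3 kN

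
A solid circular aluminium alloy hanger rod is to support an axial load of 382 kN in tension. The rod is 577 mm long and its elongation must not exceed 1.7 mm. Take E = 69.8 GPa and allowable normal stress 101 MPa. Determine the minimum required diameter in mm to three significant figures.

Required area A ≥ P/σ_allow = 382000/101 = 3782 mm².
For a solid circular section, d ≥ √(4A/π) = 69.39 mm.
Elongation limit: A ≥ PL/(Eδ_allow) = 382000·577/(69800·1.7) = 1858 mm² ⇒ d ≥ 48.63 mm.
The stress limit governs.

69.4 mm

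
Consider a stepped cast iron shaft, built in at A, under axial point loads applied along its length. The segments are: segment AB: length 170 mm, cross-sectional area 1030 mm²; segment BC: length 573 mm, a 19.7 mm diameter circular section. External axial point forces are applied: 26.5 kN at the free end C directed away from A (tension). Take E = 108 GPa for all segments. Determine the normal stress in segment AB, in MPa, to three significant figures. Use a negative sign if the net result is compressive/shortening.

25.7 MPa

Internal axial forces (sectioning from the free end, tension +): N_BC = 26.5 kN, N_AB = 26.5 kN.
σ_AB = N_AB/A_AB = 26500/1030 = 25.73 MPa.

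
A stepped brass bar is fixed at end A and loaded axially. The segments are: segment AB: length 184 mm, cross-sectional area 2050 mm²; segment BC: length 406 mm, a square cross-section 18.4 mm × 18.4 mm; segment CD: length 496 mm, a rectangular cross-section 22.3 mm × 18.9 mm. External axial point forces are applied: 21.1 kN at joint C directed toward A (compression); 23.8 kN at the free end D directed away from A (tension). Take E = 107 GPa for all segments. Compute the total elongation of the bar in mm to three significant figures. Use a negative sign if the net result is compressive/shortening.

0.294 mm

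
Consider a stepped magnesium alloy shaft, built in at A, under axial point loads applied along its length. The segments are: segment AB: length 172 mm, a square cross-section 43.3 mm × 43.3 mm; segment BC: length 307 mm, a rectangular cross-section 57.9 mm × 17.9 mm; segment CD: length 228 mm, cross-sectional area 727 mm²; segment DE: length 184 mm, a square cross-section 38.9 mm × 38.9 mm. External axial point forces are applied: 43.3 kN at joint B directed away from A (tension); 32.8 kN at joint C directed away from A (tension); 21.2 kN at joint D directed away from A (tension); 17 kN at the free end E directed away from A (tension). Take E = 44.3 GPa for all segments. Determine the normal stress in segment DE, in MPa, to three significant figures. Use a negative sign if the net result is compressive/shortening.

Internal axial forces (sectioning from the free end, tension +): N_DE = 17 kN, N_CD = 38.2 kN, N_BC = 71 kN, N_AB = 114.3 kN.
A_DE = 1513 mm².
σ_DE = N_DE/A_DE = 17000/1513 = 11.23 MPa.

11.2 MPa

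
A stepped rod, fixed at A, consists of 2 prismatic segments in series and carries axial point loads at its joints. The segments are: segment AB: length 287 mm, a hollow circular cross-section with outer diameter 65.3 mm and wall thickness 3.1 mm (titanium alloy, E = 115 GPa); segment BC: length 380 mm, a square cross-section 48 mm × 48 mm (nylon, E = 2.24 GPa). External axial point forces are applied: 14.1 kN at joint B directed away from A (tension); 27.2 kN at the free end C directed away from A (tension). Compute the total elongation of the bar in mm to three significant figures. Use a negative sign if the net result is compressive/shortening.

Internal axial forces (sectioning from the free end, tension +): N_BC = 27.2 kN, N_AB = 41.3 kN.
A_AB = 605.8 mm².
A_BC = 2304 mm².
δ_AB = 41300·287/(605.8·115000) = 0.1702 mm
δ_BC = 27200·380/(2304·2240) = 2.003 mm
δ = Σδ_i = 2.173 mm.

2.17 mm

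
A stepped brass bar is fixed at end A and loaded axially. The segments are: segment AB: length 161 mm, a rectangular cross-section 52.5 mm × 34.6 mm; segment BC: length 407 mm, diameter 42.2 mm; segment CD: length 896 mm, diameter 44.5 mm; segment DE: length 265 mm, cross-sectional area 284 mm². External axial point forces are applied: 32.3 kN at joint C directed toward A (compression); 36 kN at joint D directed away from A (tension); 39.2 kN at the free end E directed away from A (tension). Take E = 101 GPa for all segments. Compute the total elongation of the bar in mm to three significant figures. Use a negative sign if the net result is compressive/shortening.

0.952 mm

Internal axial forces (sectioning from the free end, tension +): N_DE = 39.2 kN, N_CD = 75.2 kN, N_BC = 42.9 kN, N_AB = 42.9 kN.
A_AB = 1816 mm².
A_BC = 1399 mm².
A_CD = 1555 mm².
δ_AB = 42900·161/(1816·101000) = 0.03765 mm
δ_BC = 42900·407/(1399·101000) = 0.1236 mm
δ_CD = 75200·896/(1555·101000) = 0.4289 mm
δ_DE = 39200·265/(284·101000) = 0.3622 mm
δ = Σδ_i = 0.9523 mm.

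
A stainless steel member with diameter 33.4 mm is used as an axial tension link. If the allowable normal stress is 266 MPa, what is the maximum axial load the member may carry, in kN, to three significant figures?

A = 876.2 mm².
P_max = σ_allow · A = 266 · 876.2 = 233100 N = 233.1 kN.

233 kN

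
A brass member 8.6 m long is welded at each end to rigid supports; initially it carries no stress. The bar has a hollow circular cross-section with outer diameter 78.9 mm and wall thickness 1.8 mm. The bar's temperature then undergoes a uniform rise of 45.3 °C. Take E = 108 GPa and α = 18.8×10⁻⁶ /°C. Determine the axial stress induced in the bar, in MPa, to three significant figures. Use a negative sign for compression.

-92.0 MPa

Free thermal expansion αLΔT = 18.8e-6 · 8600 · 45.3 = 7.324 mm.
The walls impose strain ε = −(7.324)/8600 = -8.5164e-04; σ = Eε = 108000 · -8.5164e-04 = -91.98 MPa.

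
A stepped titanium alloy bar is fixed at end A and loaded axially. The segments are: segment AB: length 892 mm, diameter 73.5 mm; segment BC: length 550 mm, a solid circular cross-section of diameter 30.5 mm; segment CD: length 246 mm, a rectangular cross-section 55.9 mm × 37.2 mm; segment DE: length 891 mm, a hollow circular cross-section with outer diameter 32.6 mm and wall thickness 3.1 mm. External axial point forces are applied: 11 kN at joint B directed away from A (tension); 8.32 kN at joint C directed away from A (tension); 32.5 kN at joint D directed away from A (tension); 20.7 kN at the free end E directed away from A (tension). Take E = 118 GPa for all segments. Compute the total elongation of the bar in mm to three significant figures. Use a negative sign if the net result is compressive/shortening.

Internal axial forces (sectioning from the free end, tension +): N_DE = 20.7 kN, N_CD = 53.2 kN, N_BC = 61.52 kN, N_AB = 72.52 kN.
A_AB = 4243 mm².
A_BC = 730.6 mm².
A_CD = 2079 mm².
A_DE = 287.3 mm².
δ_AB = 72520·892/(4243·118000) = 0.1292 mm
δ_BC = 61520·550/(730.6·118000) = 0.3925 mm
δ_CD = 53200·246/(2079·118000) = 0.05333 mm
δ_DE = 20700·891/(287.3·118000) = 0.544 mm
δ = Σδ_i = 1.119 mm.

1.12 mm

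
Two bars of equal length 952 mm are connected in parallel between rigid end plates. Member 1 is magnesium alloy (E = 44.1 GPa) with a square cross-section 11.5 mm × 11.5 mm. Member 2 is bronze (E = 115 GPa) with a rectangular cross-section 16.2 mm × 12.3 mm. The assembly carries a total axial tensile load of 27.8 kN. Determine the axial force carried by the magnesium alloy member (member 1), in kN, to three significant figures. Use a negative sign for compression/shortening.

5.64 kN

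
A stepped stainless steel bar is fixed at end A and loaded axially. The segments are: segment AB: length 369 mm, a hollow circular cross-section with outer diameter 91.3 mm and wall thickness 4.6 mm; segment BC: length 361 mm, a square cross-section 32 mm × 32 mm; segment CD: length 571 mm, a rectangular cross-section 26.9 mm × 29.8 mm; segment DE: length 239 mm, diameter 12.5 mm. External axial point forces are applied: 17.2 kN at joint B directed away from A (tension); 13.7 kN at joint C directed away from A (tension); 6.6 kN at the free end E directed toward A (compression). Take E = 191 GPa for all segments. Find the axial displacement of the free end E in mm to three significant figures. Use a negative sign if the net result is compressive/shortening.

Internal axial forces (sectioning from the free end, tension +): N_DE = -6.6 kN, N_CD = -6.6 kN, N_BC = 7.1 kN, N_AB = 24.3 kN.
A_AB = 1253 mm².
A_BC = 1024 mm².
A_CD = 801.6 mm².
A_DE = 122.7 mm².
δ_AB = 24300·369/(1253·191000) = 0.03747 mm
δ_BC = 7100·361/(1024·191000) = 0.0131 mm
δ_CD = -6600·571/(801.6·191000) = -0.02461 mm
δ_DE = -6600·239/(122.7·191000) = -0.0673 mm
δ = Σδ_i = -0.04134 mm.

-0.0413 mm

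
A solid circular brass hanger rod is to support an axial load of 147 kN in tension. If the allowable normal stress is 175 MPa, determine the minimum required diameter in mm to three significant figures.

32.7 mm

Required area A ≥ P/σ_allow = 147000/175 = 840 mm².
For a solid circular section, d ≥ √(4A/π) = 32.7 mm.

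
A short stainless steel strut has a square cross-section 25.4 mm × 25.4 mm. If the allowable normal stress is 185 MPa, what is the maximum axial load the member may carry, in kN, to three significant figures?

A = 645.2 mm².
P_max = σ_allow · A = 185 · 645.2 = 119400 N = 119.4 kN.

119 kN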